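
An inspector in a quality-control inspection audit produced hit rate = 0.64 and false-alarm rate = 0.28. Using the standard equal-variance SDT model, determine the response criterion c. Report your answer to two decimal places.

c = 0.11

z(H) = z(0.64) = 0.358
z(FA) = z(0.28) = -0.583
c = −½·[z(H) + z(FA)] = −0.5 × (0.358 + (-0.583)) = 0.1125
c > 0: the inspector has a conservative response bias.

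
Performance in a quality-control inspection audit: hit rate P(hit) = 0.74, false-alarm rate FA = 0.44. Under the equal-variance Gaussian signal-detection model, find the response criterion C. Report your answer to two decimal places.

Φ⁻¹(H) = 0.643
Φ⁻¹(FA) = -0.151
c = −½·[z(H) + z(FA)] = −0.5 × (0.643 + (-0.151)) = -0.246
c < 0: the inspector has a liberal response bias.

C = -0.25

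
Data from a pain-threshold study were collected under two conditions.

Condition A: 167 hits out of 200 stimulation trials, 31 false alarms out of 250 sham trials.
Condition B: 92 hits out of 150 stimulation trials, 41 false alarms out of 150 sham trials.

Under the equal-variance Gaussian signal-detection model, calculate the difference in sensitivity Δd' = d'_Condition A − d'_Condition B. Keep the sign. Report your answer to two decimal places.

Condition A: z(0.8350) = 0.974, z(0.1240) = -1.155, d' = 2.129
Condition B: z(0.6133) = 0.288, z(0.2733) = -0.603, d' = 0.891
Δd' = d'_Condition A − d'_Condition B = 2.129 − 0.891 = 1.238
Condition A has the higher sensitivity.

Δd' = 1.24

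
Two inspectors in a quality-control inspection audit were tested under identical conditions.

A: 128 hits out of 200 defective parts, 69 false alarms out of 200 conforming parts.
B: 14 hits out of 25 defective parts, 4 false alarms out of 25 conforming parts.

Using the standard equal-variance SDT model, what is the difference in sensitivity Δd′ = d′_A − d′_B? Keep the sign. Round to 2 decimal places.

A: z(0.6400) = 0.358, z(0.3450) = -0.399, d' = 0.757
B: z(0.5600) = 0.151, z(0.1600) = -0.994, d' = 1.145
Δd' = d'_A − d'_B = 0.757 − 1.145 = -0.388
B has the higher sensitivity.

Δd′ = -0.39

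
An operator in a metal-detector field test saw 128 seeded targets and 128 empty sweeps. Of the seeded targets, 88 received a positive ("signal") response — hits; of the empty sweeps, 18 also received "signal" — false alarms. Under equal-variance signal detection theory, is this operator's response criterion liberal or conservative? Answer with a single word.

conservative

z(H) = 0.489, z(FA) = -1.078
c = −½·(z(H) + z(FA)) = 0.2945
c > 0 → conservative criterion (biased toward responding “no”).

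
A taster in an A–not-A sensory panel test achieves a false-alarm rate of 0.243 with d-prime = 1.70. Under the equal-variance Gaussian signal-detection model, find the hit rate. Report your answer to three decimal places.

hit rate = 0.842

z(false-alarm rate) = z(0.243) = -0.6967
z(H) = z(FA) + d' = -0.6967 + 1.70 = 1.0033
hit rate = Φ(1.0033) = 0.8421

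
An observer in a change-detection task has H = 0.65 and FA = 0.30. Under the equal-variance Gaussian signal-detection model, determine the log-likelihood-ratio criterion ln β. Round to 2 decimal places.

ln β = 0.06

z(H) = z(0.65) = 0.385
z(FA) = z(0.30) = -0.524
ln β = −½·[z(H)² − z(FA)²] = −0.5 × (0.148 − 0.275) = 0.0635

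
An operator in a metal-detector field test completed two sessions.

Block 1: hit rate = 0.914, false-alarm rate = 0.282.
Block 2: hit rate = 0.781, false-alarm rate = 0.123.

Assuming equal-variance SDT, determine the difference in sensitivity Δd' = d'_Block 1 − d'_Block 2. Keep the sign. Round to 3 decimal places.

Block 1: z(0.914) = 1.3658, z(0.282) = -0.5769, d' = 1.9427
Block 2: z(0.781) = 0.7756, z(0.123) = -1.1601, d' = 1.9357
Δd' = d'_Block 1 − d'_Block 2 = 1.9427 − 1.9357 = 0.0070
Block 1 has the higher sensitivity.

Δd' = 0.007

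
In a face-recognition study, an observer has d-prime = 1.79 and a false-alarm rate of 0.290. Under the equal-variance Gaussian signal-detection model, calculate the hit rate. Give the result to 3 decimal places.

hit rate = 0.892

z(false-alarm rate) = z(0.290) = -0.5534
z(H) = z(FA) + d' = -0.5534 + 1.79 = 1.2366
hit rate = Φ(1.2366) = 0.8919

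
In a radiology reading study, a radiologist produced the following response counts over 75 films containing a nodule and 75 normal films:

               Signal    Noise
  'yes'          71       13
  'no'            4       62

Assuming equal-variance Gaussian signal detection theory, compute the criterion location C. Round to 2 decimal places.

C = -0.34

H = 71/75 = 0.9467
FA = 13/75 = 0.1733
z(H) = z(0.9467) = 1.614
z(FA) = z(0.1733) = -0.941
c = −½·[z(H) + z(FA)] = −0.5 × (1.614 + (-0.941)) = -0.3365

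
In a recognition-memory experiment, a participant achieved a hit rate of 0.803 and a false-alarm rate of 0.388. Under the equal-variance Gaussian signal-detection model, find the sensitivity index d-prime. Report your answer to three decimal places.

d-prime = 1.137

z(H) = 0.8524
z(FA) = -0.2845
d' = z(H) − z(FA) = 0.8524 − (-0.2845) = 1.1369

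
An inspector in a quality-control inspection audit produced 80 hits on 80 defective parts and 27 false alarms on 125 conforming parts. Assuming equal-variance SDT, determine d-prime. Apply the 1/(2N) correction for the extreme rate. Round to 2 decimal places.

The hit rate is 80/80 = 1, so apply the 1/(2N) correction: H → 1 − 1/(2·80) = 0.99375.
z(H) = z(0.99375) = 2.498
z(FA) = z(0.21600) = -0.786
d' = 2.498 − (-0.786) = 3.284

d-prime = 3.28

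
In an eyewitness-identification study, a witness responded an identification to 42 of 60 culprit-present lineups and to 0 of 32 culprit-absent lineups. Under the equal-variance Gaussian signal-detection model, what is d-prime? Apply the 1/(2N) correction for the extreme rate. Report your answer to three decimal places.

The false-alarm rate is 0/32 = 0, so apply the 1/(2N) correction: FA → 1/(2·32) = 0.01562.
z(H) = z(0.70000) = 0.5244
z(FA) = z(0.01562) = -2.1540
d' = 0.5244 − (-2.1540) = 2.6784

d-prime = 2.678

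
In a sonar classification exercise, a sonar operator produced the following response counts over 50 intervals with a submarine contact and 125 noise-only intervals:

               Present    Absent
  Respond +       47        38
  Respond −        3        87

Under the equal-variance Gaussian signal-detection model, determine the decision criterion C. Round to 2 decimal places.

H = 47/50 = 0.9400
FA = 38/125 = 0.3040
Φ⁻¹(H) = Φ⁻¹(0.9400) = 1.555
Φ⁻¹(FA) = Φ⁻¹(0.3040) = -0.513
c = −½·[z(H) + z(FA)] = −0.5 × (1.555 + (-0.513)) = -0.521
c < 0: the sonar operator has a liberal response bias.

C = -0.52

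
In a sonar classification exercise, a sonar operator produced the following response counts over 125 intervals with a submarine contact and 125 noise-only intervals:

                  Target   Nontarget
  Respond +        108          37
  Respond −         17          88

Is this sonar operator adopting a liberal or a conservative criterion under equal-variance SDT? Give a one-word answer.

liberal

z(H) = 1.098, z(FA) = -0.536
c = −½·(z(H) + z(FA)) = -0.281
c < 0 → liberal criterion (biased toward responding “yes”).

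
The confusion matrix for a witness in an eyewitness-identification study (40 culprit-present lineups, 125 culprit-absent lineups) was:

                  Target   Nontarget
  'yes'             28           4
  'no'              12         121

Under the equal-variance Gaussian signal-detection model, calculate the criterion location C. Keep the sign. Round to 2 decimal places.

C = 0.66

H = 28/40 = 0.7000
FA = 4/125 = 0.0320
Φ⁻¹(0.7000) = 0.5244, Φ⁻¹(0.0320) = -1.8522
c = −½·[z(H) + z(FA)] = −0.5 × (0.5244 + (-1.8522)) = 0.6639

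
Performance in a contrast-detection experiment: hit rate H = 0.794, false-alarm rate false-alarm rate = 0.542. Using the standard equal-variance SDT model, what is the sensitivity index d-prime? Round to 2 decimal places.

z(0.794) = 0.8204, z(0.542) = 0.1055
d' = z(H) − z(FA) = 0.8204 − 0.1055 = 0.7149

d-prime = 0.71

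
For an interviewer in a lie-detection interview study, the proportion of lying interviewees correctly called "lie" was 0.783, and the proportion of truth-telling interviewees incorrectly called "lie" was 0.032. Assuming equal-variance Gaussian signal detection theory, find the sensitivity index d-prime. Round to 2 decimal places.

d-prime = 2.63

Φ⁻¹(H) = 0.782
Φ⁻¹(FA) = -1.852
d' = z(H) − z(FA) = 0.782 − (-1.852) = 2.634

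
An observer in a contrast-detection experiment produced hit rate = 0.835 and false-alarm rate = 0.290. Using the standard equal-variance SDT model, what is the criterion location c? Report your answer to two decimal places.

Φ⁻¹(H) = Φ⁻¹(0.835) = 0.974
Φ⁻¹(FA) = Φ⁻¹(0.290) = -0.553
c = −½·[z(H) + z(FA)] = −0.5 × (0.974 + (-0.553)) = -0.2105

c = -0.21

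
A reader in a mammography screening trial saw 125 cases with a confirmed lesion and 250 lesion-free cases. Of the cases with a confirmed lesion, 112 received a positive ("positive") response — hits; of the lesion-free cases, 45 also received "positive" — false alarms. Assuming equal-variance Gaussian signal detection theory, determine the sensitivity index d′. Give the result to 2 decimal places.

d′ = 2.17

H = 112/125 = 0.8960
FA = 45/250 = 0.1800
z(H) = 1.259
z(FA) = -0.915
d' = z(H) − z(FA) = 1.259 − (-0.915) = 2.174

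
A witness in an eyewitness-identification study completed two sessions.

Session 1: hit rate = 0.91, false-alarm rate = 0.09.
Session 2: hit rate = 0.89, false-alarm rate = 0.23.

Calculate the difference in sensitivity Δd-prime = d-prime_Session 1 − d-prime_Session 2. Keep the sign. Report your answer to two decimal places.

Session 1: z(0.91) = 1.341, z(0.09) = -1.341, d' = 2.682
Session 2: z(0.89) = 1.227, z(0.23) = -0.739, d' = 1.966
Δd' = d'_Session 1 − d'_Session 2 = 2.682 − 1.966 = 0.716
Session 1 has the higher sensitivity.

Δd-prime = 0.72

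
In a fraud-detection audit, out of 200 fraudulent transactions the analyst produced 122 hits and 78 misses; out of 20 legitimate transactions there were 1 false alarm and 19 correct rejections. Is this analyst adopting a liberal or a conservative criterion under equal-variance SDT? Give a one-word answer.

z(H) = 0.279, z(FA) = -1.645
c = −½·(z(H) + z(FA)) = 0.683
c > 0 → conservative criterion (biased toward responding “no”).

conservative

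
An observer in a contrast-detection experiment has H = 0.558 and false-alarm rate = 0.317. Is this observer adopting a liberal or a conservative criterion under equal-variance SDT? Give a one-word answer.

conservative

z(H) = 0.146, z(FA) = -0.476
c = −½·(z(H) + z(FA)) = 0.165
c > 0 → conservative criterion (biased toward responding “no”).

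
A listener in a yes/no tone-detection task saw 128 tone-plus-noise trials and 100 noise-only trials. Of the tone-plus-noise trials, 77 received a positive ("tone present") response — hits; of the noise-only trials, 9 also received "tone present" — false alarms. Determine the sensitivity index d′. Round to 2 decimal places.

H = 77/128 = 0.6016
FA = 9/100 = 0.0900
Φ⁻¹(0.6016) = 0.2575, Φ⁻¹(0.0900) = -1.3408
d' = z(H) − z(FA) = 0.2575 − (-1.3408) = 1.5983

d′ = 1.60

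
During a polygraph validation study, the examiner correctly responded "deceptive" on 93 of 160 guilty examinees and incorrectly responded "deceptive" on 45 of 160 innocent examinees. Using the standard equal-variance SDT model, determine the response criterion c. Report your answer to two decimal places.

H = 93/160 = 0.5813
FA = 45/160 = 0.2812
z(H) = 0.205
z(FA) = -0.579
c = −½·[z(H) + z(FA)] = −0.5 × (0.205 + (-0.579)) = 0.187

c = 0.19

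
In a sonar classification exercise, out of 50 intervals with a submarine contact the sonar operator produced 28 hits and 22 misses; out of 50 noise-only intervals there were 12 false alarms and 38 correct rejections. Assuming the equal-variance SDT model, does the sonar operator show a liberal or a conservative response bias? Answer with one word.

conservative

z(H) = 0.151, z(FA) = -0.706
c = −½·(z(H) + z(FA)) = 0.2775
c > 0 → conservative criterion (biased toward responding “no”).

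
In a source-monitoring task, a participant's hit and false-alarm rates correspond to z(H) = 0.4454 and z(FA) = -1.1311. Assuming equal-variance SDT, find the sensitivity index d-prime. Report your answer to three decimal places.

d-prime = 1.577

d' = z(H) − z(FA) = 0.4454 − (-1.1311) = 1.5765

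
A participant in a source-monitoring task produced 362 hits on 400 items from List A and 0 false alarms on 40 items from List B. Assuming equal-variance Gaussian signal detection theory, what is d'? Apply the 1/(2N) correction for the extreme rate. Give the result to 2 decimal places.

The false-alarm rate is 0/40 = 0, so apply the 1/(2N) correction: FA → 1/(2·40) = 0.01250.
z(H) = z(0.90500) = 1.311
z(FA) = z(0.01250) = -2.241
d' = 1.311 − (-2.241) = 3.552

d' = 3.55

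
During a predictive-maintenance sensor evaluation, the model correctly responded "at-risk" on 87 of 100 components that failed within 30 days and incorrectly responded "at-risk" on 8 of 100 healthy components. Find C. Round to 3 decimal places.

C = 0.139

H = 87/100 = 0.8700
FA = 8/100 = 0.0800
Φ⁻¹(0.8700) = 1.1264, Φ⁻¹(0.0800) = -1.4051
c = −½·[z(H) + z(FA)] = −0.5 × (1.1264 + (-1.4051)) = 0.13935
c > 0: the model has a conservative response bias.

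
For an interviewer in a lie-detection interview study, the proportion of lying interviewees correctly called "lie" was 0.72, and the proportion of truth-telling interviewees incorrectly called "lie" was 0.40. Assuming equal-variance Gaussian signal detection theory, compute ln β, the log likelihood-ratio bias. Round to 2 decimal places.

ln β = -0.14

z(H) = z(0.72) = 0.583
z(FA) = z(0.40) = -0.253
ln β = −½·[z(H)² − z(FA)²] = −0.5 × (0.340 − 0.064) = -0.138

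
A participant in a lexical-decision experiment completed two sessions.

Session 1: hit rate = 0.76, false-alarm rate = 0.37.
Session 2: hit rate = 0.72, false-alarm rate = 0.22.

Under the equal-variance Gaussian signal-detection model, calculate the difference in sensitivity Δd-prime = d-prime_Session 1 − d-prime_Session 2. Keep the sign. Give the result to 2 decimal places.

Δd-prime = -0.32

Session 1: z(0.76) = 0.706, z(0.37) = -0.332, d' = 1.038
Session 2: z(0.72) = 0.583, z(0.22) = -0.772, d' = 1.355
Δd' = d'_Session 1 − d'_Session 2 = 1.038 − 1.355 = -0.317
Session 2 has the higher sensitivity.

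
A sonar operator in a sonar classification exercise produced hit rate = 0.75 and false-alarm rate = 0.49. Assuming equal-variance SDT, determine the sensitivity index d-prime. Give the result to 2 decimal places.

z(0.75) = 0.6745, z(0.49) = -0.0251
d' = z(H) − z(FA) = 0.6745 − (-0.0251) = 0.6996

d-prime = 0.70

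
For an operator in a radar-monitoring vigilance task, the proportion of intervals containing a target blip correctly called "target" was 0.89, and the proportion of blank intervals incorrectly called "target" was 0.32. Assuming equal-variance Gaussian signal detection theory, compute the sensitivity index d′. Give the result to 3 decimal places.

z(H) = z(0.89) = 1.2265
z(FA) = z(0.32) = -0.4677
d' = z(H) − z(FA) = 1.2265 − (-0.4677) = 1.6942

d′ = 1.694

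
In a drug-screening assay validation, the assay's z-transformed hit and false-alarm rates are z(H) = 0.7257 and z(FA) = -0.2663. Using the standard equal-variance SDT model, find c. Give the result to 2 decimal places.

c = -0.23

c = −½·[z(H) + z(FA)] = −½·(0.7257 + (-0.2663)) = -0.2297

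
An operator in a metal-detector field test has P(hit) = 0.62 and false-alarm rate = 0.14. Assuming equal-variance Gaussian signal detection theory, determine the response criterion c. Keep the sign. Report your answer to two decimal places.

Φ⁻¹(H) = 0.3055
Φ⁻¹(FA) = -1.0803
c = −½·[z(H) + z(FA)] = −0.5 × (0.3055 + (-1.0803)) = 0.3874
c > 0: the operator has a conservative response bias.

c = 0.39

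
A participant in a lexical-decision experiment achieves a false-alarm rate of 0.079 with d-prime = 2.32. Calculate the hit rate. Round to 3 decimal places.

z(false-alarm rate) = z(0.079) = -1.4118
z(H) = z(FA) + d' = -1.4118 + 2.32 = 0.9082
hit rate = Φ(0.9082) = 0.8181

hit rate = 0.818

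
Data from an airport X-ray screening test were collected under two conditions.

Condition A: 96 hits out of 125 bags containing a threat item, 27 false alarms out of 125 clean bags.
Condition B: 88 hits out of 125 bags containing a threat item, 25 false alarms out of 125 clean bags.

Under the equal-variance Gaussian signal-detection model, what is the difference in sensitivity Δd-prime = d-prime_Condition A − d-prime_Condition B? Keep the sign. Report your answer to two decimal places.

Condition A: z(0.7680) = 0.732, z(0.2160) = -0.786, d' = 1.518
Condition B: z(0.7040) = 0.536, z(0.2000) = -0.842, d' = 1.378
Δd' = d'_Condition A − d'_Condition B = 1.518 − 1.378 = 0.140
Condition A has the higher sensitivity.

Δd-prime = 0.14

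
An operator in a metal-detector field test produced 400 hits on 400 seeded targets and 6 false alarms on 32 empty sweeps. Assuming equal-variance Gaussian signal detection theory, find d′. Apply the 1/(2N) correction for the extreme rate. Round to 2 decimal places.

The hit rate is 400/400 = 1, so apply the 1/(2N) correction: H → 1 − 1/(2·400) = 0.99875.
z(H) = z(0.99875) = 3.023
z(FA) = z(0.18750) = -0.887
d' = 3.023 − (-0.887) = 3.910

d′ = 3.91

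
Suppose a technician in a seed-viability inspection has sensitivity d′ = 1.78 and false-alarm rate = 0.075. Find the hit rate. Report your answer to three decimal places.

z(false-alarm rate) = z(0.075) = -1.4395
z(H) = z(FA) + d' = -1.4395 + 1.78 = 0.3405
hit rate = Φ(0.3405) = 0.6333

hit rate = 0.633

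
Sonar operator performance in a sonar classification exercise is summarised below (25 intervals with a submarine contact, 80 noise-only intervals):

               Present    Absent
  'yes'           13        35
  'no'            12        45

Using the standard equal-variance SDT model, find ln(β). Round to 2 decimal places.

ln β = 0.01

H = 13/25 = 0.5200
FA = 35/80 = 0.4375
Φ⁻¹(0.5200) = 0.050, Φ⁻¹(0.4375) = -0.157
ln β = −½·[z(H)² − z(FA)²] = −0.5 × (0.003 − 0.025) = 0.011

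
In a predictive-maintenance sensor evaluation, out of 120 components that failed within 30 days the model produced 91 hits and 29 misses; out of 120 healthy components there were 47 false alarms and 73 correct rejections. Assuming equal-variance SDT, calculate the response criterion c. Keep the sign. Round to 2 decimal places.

H = 91/120 = 0.7583
FA = 47/120 = 0.3917
z(0.7583) = 0.701, z(0.3917) = -0.275
c = −½·[z(H) + z(FA)] = −0.5 × (0.701 + (-0.275)) = -0.213

c = -0.21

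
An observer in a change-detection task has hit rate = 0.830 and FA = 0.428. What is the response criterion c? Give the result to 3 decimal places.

c = -0.386

Φ⁻¹(0.830) = 0.9542, Φ⁻¹(0.428) = -0.1815
c = −½·[z(H) + z(FA)] = −0.5 × (0.9542 + (-0.1815)) = -0.38635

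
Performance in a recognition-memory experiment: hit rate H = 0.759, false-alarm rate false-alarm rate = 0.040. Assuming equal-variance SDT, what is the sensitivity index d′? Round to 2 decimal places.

z(H) = z(0.759) = 0.7031
z(FA) = z(0.040) = -1.7507
d' = z(H) − z(FA) = 0.7031 − (-1.7507) = 2.4538

d′ = 2.45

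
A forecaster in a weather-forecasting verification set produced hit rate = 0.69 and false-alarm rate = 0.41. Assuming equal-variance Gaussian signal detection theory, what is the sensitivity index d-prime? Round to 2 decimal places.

d-prime = 0.72

z(H) = z(0.69) = 0.496
z(FA) = z(0.41) = -0.228
d' = z(H) − z(FA) = 0.496 − (-0.228) = 0.724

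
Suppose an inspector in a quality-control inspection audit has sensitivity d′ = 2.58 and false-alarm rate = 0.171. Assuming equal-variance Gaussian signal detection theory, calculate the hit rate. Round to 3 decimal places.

z(false-alarm rate) = z(0.171) = -0.9502
z(H) = z(FA) + d' = -0.9502 + 2.58 = 1.6298
hit rate = Φ(1.6298) = 0.9484

hit rate = 0.948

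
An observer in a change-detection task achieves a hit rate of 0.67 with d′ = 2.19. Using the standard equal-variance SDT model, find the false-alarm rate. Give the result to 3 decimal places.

false-alarm rate = 0.040

z(hit rate) = z(0.67) = 0.4399
z(FA) = z(H) − d' = 0.4399 − 2.19 = -1.7501
false-alarm rate = Φ(-1.7501) = 0.0401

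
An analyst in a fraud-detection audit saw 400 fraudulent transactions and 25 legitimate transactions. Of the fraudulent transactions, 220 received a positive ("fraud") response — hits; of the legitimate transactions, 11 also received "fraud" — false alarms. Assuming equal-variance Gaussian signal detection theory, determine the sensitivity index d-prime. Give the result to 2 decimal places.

d-prime = 0.28

H = 220/400 = 0.5500
FA = 11/25 = 0.4400
z(H) = z(0.5500) = 0.126
z(FA) = z(0.4400) = -0.151
d' = z(H) − z(FA) = 0.126 − (-0.151) = 0.277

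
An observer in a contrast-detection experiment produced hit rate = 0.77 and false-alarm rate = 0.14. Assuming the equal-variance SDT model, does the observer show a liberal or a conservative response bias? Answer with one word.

z(H) = 0.739, z(FA) = -1.080
c = −½·(z(H) + z(FA)) = 0.1705
c > 0 → conservative criterion (biased toward responding “no”).

conservative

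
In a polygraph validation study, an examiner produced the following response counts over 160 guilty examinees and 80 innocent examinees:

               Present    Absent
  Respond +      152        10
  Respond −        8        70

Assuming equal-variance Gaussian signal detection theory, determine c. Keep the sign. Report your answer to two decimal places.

c = -0.25

H = 152/160 = 0.9500
FA = 10/80 = 0.1250
z(0.9500) = 1.6449, z(0.1250) = -1.1503
c = −½·[z(H) + z(FA)] = −0.5 × (1.6449 + (-1.1503)) = -0.2473
c < 0: the examiner has a liberal response bias.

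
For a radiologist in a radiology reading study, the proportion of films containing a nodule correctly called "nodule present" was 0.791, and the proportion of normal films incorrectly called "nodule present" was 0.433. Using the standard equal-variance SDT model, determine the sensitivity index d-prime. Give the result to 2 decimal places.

d-prime = 0.98

z(0.791) = 0.810, z(0.433) = -0.169
d' = z(H) − z(FA) = 0.810 − (-0.169) = 0.979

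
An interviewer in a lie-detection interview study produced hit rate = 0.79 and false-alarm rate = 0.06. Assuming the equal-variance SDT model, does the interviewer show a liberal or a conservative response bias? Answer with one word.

z(H) = 0.806, z(FA) = -1.555
c = −½·(z(H) + z(FA)) = 0.3745
c > 0 → conservative criterion (biased toward responding “no”).

conservative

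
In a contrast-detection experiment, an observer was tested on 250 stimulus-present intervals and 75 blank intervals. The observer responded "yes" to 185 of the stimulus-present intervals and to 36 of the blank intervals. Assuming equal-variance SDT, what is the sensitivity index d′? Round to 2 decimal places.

d′ = 0.69

H = 185/250 = 0.7400
FA = 36/75 = 0.4800
z(H) = z(0.7400) = 0.643
z(FA) = z(0.4800) = -0.050
d' = z(H) − z(FA) = 0.643 − (-0.050) = 0.693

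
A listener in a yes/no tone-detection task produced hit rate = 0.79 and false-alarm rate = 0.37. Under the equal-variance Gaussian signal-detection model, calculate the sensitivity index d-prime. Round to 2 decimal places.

Φ⁻¹(H) = 0.8064
Φ⁻¹(FA) = -0.3319
d' = z(H) − z(FA) = 0.8064 − (-0.3319) = 1.1383

d-prime = 1.14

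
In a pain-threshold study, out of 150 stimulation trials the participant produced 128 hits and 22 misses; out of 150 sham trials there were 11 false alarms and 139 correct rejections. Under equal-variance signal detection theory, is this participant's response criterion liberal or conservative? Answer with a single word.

conservative

z(H) = 1.051, z(FA) = -1.451
c = −½·(z(H) + z(FA)) = 0.200
c > 0 → conservative criterion (biased toward responding “no”).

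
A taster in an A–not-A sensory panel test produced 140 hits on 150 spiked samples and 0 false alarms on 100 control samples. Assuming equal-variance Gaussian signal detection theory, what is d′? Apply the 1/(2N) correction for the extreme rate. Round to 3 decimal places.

The false-alarm rate is 0/100 = 0, so apply the 1/(2N) correction: FA → 1/(2·100) = 0.00500.
z(H) = z(0.93333) = 1.5011
z(FA) = z(0.00500) = -2.5758
d' = 1.5011 − (-2.5758) = 4.0769

d′ = 4.077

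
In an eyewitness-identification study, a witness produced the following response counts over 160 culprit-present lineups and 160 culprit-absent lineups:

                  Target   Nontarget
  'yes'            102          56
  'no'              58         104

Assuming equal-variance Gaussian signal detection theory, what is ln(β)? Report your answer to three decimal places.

H = 102/160 = 0.6375
FA = 56/160 = 0.3500
z(H) = 0.3518
z(FA) = -0.3853
ln β = −½·[z(H)² − z(FA)²] = −0.5 × (0.1238 − 0.1485) = 0.01235

ln β = 0.012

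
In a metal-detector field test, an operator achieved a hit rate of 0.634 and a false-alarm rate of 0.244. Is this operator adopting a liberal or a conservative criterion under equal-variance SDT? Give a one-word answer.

z(H) = 0.342, z(FA) = -0.693
c = −½·(z(H) + z(FA)) = 0.1755
c > 0 → conservative criterion (biased toward responding “no”).

conservative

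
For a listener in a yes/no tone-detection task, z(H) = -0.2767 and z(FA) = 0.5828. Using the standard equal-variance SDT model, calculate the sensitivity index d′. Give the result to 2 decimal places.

d′ = -0.86

d' = z(H) − z(FA) = -0.2767 − 0.5828 = -0.8595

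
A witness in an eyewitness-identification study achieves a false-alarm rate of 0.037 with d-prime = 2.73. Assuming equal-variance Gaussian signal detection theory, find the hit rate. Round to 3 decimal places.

z(false-alarm rate) = z(0.037) = -1.7866
z(H) = z(FA) + d' = -1.7866 + 2.73 = 0.9434
hit rate = Φ(0.9434) = 0.8273

hit rate = 0.827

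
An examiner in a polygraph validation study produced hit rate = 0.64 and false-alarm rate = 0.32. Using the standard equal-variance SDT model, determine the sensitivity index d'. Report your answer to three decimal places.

z(H) = z(0.64) = 0.3585
z(FA) = z(0.32) = -0.4677
d' = z(H) − z(FA) = 0.3585 − (-0.4677) = 0.8262

d' = 0.826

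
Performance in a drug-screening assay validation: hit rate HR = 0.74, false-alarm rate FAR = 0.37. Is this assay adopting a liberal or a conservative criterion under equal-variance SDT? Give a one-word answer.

z(H) = 0.643, z(FA) = -0.332
c = −½·(z(H) + z(FA)) = -0.1555
c < 0 → liberal criterion (biased toward responding “yes”).

liberal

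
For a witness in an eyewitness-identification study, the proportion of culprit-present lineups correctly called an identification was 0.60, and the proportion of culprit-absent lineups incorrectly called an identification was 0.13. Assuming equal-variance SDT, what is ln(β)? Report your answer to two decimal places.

Φ⁻¹(H) = 0.253
Φ⁻¹(FA) = -1.126
ln β = −½·[z(H)² − z(FA)²] = −0.5 × (0.064 − 1.268) = 0.602

ln β = 0.60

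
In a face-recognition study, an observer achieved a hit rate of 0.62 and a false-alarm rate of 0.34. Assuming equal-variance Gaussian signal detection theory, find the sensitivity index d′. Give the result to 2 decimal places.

z(H) = 0.3055
z(FA) = -0.4125
d' = z(H) − z(FA) = 0.3055 − (-0.4125) = 0.7180

d′ = 0.72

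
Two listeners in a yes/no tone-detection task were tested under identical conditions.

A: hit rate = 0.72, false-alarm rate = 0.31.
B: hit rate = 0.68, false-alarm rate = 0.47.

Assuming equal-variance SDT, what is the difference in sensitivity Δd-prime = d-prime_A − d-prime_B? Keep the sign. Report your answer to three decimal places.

Δd-prime = 0.536

A: z(0.72) = 0.5828, z(0.31) = -0.4959, d' = 1.0787
B: z(0.68) = 0.4677, z(0.47) = -0.0753, d' = 0.5430
Δd' = d'_A − d'_B = 1.0787 − 0.5430 = 0.5357
A has the higher sensitivity.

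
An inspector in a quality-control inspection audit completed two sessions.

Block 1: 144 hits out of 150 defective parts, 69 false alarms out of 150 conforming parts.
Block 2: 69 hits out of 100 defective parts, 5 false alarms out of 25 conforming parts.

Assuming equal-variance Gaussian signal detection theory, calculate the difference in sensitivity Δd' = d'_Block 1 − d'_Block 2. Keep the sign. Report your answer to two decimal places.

Δd' = 0.51

Block 1: z(0.9600) = 1.751, z(0.4600) = -0.100, d' = 1.851
Block 2: z(0.6900) = 0.496, z(0.2000) = -0.842, d' = 1.338
Δd' = d'_Block 1 − d'_Block 2 = 1.851 − 1.338 = 0.513
Block 1 has the higher sensitivity.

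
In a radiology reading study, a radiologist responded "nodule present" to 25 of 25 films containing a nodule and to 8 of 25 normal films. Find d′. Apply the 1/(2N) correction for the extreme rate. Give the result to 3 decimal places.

d′ = 2.521

The hit rate is 25/25 = 1, so apply the 1/(2N) correction: H → 1 − 1/(2·25) = 0.98000.
z(H) = z(0.98000) = 2.0537
z(FA) = z(0.32000) = -0.4677
d' = 2.0537 − (-0.4677) = 2.5214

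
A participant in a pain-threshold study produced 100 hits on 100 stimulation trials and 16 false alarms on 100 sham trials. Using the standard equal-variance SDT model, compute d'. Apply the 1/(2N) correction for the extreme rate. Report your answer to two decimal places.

d' = 3.57

The hit rate is 100/100 = 1, so apply the 1/(2N) correction: H → 1 − 1/(2·100) = 0.99500.
z(H) = z(0.99500) = 2.576
z(FA) = z(0.16000) = -0.994
d' = 2.576 − (-0.994) = 3.570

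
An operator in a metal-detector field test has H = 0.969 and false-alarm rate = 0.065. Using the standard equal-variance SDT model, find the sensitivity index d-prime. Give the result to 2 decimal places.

Φ⁻¹(H) = Φ⁻¹(0.969) = 1.866
Φ⁻¹(FA) = Φ⁻¹(0.065) = -1.514
d' = z(H) − z(FA) = 1.866 − (-1.514) = 3.380

d-prime = 3.38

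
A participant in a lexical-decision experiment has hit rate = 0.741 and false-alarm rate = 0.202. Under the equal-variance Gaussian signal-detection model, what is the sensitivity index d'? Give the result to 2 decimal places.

d' = 1.48

Φ⁻¹(H) = 0.6464
Φ⁻¹(FA) = -0.8345
d' = z(H) − z(FA) = 0.6464 − (-0.8345) = 1.4809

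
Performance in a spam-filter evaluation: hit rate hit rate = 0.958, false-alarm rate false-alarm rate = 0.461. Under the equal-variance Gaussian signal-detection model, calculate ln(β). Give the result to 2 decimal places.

ln β = -1.49

z(H) = 1.728
z(FA) = -0.098
ln β = −½·[z(H)² − z(FA)²] = −0.5 × (2.986 − 0.010) = -1.488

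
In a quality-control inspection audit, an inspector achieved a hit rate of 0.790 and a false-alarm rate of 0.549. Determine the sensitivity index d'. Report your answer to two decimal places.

z(H) = z(0.790) = 0.806
z(FA) = z(0.549) = 0.123
d' = z(H) − z(FA) = 0.806 − 0.123 = 0.683

d' = 0.68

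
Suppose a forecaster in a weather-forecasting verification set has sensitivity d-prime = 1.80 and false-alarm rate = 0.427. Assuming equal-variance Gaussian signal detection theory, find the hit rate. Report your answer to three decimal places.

z(false-alarm rate) = z(0.427) = -0.1840
z(H) = z(FA) + d' = -0.1840 + 1.80 = 1.6160
hit rate = Φ(1.6160) = 0.9470

hit rate = 0.947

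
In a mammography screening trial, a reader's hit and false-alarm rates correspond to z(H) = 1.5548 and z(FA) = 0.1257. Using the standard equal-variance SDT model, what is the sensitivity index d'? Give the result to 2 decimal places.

d' = 1.43

d' = z(H) − z(FA) = 1.5548 − 0.1257 = 1.4291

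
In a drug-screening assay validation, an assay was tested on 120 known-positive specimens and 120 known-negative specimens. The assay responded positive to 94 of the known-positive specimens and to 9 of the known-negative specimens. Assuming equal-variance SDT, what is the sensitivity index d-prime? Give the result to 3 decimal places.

H = 94/120 = 0.7833
FA = 9/120 = 0.0750
Φ⁻¹(0.7833) = 0.7834, Φ⁻¹(0.0750) = -1.4395
d' = z(H) − z(FA) = 0.7834 − (-1.4395) = 2.2229

d-prime = 2.223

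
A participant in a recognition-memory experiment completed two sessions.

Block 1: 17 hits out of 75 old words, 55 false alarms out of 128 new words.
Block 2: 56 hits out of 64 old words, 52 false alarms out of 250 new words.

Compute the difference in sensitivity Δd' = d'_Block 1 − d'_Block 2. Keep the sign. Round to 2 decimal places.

Δd' = -2.54

Block 1: z(0.2267) = -0.750, z(0.4297) = -0.177, d' = -0.573
Block 2: z(0.8750) = 1.150, z(0.2080) = -0.813, d' = 1.963
Δd' = d'_Block 1 − d'_Block 2 = -0.573 − 1.963 = -2.536
Block 2 has the higher sensitivity.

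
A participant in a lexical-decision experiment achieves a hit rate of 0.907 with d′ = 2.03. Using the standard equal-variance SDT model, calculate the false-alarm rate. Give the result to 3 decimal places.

z(hit rate) = z(0.907) = 1.3225
z(FA) = z(H) − d' = 1.3225 − 2.03 = -0.7075
false-alarm rate = Φ(-0.7075) = 0.2396

false-alarm rate = 0.240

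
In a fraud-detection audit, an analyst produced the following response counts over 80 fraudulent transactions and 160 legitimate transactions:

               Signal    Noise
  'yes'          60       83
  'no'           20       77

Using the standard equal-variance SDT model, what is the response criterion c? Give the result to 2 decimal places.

H = 60/80 = 0.7500
FA = 83/160 = 0.5188
Φ⁻¹(H) = 0.674
Φ⁻¹(FA) = 0.047
c = −½·[z(H) + z(FA)] = −0.5 × (0.674 + 0.047) = -0.3605
c < 0: the analyst has a liberal response bias.

c = -0.36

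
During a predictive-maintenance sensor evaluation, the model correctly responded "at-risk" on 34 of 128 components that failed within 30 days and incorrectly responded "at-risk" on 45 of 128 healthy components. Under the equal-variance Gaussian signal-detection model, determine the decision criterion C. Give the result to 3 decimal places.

C = 0.504

H = 34/128 = 0.2656
FA = 45/128 = 0.3516
z(0.2656) = -0.6262, z(0.3516) = -0.3810
c = −½·[z(H) + z(FA)] = −0.5 × (-0.6262 + (-0.3810)) = 0.5036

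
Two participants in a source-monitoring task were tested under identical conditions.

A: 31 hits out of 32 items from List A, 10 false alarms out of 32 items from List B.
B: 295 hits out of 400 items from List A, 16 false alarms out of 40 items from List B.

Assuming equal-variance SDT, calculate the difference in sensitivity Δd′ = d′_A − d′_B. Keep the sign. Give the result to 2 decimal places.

Δd′ = 1.46

A: z(0.9688) = 1.863, z(0.3125) = -0.489, d' = 2.352
B: z(0.7375) = 0.636, z(0.4000) = -0.253, d' = 0.889
Δd' = d'_A − d'_B = 2.352 − 0.889 = 1.463
A has the higher sensitivity.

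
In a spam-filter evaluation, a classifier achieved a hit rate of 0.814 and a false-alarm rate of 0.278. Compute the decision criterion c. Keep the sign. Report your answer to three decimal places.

z(H) = 0.8927
z(FA) = -0.5888
c = −½·[z(H) + z(FA)] = −0.5 × (0.8927 + (-0.5888)) = -0.15195
c < 0: the classifier has a liberal response bias.

c = -0.152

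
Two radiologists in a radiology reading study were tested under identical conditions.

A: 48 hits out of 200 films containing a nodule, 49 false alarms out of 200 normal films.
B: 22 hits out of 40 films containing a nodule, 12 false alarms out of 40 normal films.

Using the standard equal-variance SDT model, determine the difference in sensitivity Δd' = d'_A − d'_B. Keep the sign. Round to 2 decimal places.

A: z(0.2400) = -0.706, z(0.2450) = -0.690, d' = -0.016
B: z(0.5500) = 0.126, z(0.3000) = -0.524, d' = 0.650
Δd' = d'_A − d'_B = -0.016 − 0.650 = -0.666
B has the higher sensitivity.

Δd' = -0.67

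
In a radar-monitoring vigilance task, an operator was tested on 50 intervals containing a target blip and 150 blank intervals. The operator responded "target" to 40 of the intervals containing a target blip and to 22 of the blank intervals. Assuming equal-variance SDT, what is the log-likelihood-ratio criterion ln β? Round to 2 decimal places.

ln β = 0.20

H = 40/50 = 0.8000
FA = 22/150 = 0.1467
z(0.8000) = 0.842, z(0.1467) = -1.051
ln β = −½·[z(H)² − z(FA)²] = −0.5 × (0.709 − 1.105) = 0.198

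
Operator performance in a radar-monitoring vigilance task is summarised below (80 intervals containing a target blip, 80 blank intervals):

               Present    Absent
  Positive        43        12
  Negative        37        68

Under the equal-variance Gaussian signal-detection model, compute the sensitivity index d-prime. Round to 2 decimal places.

d-prime = 1.13

H = 43/80 = 0.5375
FA = 12/80 = 0.1500
z(H) = z(0.5375) = 0.0941
z(FA) = z(0.1500) = -1.0364
d' = z(H) − z(FA) = 0.0941 − (-1.0364) = 1.1305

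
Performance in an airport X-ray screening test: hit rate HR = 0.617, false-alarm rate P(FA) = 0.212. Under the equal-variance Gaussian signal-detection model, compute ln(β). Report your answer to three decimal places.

z(H) = z(0.617) = 0.2976
z(FA) = z(0.212) = -0.7995
ln β = −½·[z(H)² − z(FA)²] = −0.5 × (0.0886 − 0.6392) = 0.2753

ln β = 0.275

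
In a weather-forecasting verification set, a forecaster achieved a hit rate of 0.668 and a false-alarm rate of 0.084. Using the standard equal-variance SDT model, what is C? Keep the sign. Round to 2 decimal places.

C = 0.47

z(H) = z(0.668) = 0.4344
z(FA) = z(0.084) = -1.3787
c = −½·[z(H) + z(FA)] = −0.5 × (0.4344 + (-1.3787)) = 0.47215
c > 0: the forecaster has a conservative response bias.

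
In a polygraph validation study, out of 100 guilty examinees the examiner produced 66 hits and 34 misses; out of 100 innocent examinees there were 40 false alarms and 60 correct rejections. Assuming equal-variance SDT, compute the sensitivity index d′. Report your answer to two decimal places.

H = 66/100 = 0.6600
FA = 40/100 = 0.4000
z(H) = z(0.6600) = 0.412
z(FA) = z(0.4000) = -0.253
d' = z(H) − z(FA) = 0.412 − (-0.253) = 0.665

d′ = 0.67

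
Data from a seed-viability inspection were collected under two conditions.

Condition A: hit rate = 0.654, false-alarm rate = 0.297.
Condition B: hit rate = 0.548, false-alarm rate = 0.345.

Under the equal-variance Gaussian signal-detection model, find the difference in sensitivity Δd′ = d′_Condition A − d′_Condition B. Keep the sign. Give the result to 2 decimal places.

Δd′ = 0.41

Condition A: z(0.654) = 0.396, z(0.297) = -0.533, d' = 0.929
Condition B: z(0.548) = 0.121, z(0.345) = -0.399, d' = 0.520
Δd' = d'_Condition A − d'_Condition B = 0.929 − 0.520 = 0.409
Condition A has the higher sensitivity.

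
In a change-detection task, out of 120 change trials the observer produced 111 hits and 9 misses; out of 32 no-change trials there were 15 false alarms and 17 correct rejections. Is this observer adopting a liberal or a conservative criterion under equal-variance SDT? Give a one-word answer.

liberal

z(H) = 1.440, z(FA) = -0.078
c = −½·(z(H) + z(FA)) = -0.681
c < 0 → liberal criterion (biased toward responding “yes”).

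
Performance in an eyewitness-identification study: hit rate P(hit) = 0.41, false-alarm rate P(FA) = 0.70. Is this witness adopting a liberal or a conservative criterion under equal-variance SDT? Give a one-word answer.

liberal

z(H) = -0.228, z(FA) = 0.524
c = −½·(z(H) + z(FA)) = -0.148
c < 0 → liberal criterion (biased toward responding “yes”).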